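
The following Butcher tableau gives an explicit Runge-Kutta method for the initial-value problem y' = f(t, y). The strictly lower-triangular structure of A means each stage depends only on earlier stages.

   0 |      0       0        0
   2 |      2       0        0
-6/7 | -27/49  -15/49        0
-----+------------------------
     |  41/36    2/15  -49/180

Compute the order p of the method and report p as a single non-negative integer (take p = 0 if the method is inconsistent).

3

b = (41/36, 2/15, -49/180)
c = (0, 2, -6/7)
Ac = (0, 0, -30/49)
Σ b_i: 41/36·1 + 2/15·1 + (-49/180)·1 = 1 ✓
b·c: 2/15·2 + (-49/180)·(-6/7) = 1/2 ✓
b·c²: 2/15·4 + (-49/180)·36/49 = 1/3 ✓
b·Ac: (-49/180)·(-30/49) = 1/6 ✓; 3 stages ⇒ order 3.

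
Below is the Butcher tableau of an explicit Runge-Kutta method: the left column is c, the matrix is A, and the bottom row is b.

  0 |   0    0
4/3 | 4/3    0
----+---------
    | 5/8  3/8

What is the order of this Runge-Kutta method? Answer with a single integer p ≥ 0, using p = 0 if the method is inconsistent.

2

b = (5/8, 3/8)
c = (0, 4/3)
Σ b_i: 5/8·1 + 3/8·1 = 1 ✓
b·c: 3/8·4/3 = 1/2 ✓; 2 stages ⇒ order 2.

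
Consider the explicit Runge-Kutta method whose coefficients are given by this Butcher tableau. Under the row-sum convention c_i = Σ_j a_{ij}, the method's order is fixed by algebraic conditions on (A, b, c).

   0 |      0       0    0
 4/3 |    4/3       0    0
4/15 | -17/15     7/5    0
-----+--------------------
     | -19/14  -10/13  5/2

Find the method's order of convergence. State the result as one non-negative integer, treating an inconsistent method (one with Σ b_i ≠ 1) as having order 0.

0

b = (-19/14, -10/13, 5/2)
c = (0, 4/3, 4/15)
Ac = (0, 0, 28/15)
Σ b_i: (-19/14)·1 + (-10/13)·1 + 5/2·1 = 34/91 ≠ 1 ⇒ order 0.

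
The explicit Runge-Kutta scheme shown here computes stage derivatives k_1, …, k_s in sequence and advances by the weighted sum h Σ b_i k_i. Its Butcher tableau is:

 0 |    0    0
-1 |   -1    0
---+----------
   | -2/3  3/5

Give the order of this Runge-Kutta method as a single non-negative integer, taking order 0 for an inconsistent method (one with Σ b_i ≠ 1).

b = (-2/3, 3/5)
c = (0, -1)
Σ b_i: (-2/3)·1 + 3/5·1 = -1/15 ≠ 1 ⇒ order 0.

0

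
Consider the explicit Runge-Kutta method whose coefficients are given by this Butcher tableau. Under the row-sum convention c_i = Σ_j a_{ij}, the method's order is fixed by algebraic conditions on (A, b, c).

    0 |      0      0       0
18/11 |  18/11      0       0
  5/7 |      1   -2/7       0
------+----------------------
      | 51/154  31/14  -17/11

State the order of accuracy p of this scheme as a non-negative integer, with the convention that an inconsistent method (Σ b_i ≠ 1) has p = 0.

1

b = (51/154, 31/14, -17/11)
c = (0, 18/11, 5/7)
Ac = (0, 0, -36/77)
Σ b_i: 51/154·1 + 31/14·1 + (-17/11)·1 = 1 ✓
b·c: 31/14·18/11 + (-17/11)·5/7 = 194/77 ≠ 1/2 ⇒ order 1.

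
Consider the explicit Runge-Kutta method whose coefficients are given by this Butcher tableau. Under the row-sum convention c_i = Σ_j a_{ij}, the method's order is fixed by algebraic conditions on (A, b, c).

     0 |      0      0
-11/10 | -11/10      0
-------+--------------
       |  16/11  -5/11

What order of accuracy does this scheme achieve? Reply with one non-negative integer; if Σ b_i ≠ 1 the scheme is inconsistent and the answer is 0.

b = (16/11, -5/11)
c = (0, -11/10)
Σ b_i: 16/11·1 + (-5/11)·1 = 1 ✓
b·c: (-5/11)·(-11/10) = 1/2 ✓; 2 stages ⇒ order 2.

2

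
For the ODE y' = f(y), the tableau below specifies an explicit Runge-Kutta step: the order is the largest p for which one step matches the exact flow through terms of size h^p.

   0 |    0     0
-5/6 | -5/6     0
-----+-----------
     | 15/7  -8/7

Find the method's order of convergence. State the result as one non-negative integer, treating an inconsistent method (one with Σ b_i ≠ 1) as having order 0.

1

b = (15/7, -8/7)
c = (0, -5/6)
Σ b_i: 15/7·1 + (-8/7)·1 = 1 ✓
b·c: (-8/7)·(-5/6) = 20/21 ≠ 1/2 ⇒ order 1.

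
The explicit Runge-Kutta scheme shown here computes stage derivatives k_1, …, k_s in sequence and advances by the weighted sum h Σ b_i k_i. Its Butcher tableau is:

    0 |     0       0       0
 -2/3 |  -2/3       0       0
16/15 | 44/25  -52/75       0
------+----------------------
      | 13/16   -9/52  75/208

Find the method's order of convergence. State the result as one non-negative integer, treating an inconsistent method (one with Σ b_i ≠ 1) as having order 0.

b = (13/16, -9/52, 75/208)
c = (0, -2/3, 16/15)
Ac = (0, 0, 104/225)
Σ b_i: 13/16·1 + (-9/52)·1 + 75/208·1 = 1 ✓
b·c: (-9/52)·(-2/3) + 75/208·16/15 = 1/2 ✓
b·c²: (-9/52)·4/9 + 75/208·256/225 = 1/3 ✓
b·Ac: 75/208·104/225 = 1/6 ✓; 3 stages ⇒ order 3.

3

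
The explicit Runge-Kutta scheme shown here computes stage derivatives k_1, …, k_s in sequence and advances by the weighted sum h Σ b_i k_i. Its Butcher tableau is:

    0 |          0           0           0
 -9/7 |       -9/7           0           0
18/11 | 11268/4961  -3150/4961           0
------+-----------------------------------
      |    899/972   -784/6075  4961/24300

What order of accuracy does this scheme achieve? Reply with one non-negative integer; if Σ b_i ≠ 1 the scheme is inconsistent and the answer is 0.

b = (899/972, -784/6075, 4961/24300)
c = (0, -9/7, 18/11)
Ac = (0, 0, 4050/4961)
Σ b_i: 899/972·1 + (-784/6075)·1 + 4961/24300·1 = 1 ✓
b·c: (-784/6075)·(-9/7) + 4961/24300·18/11 = 1/2 ✓
b·c²: (-784/6075)·81/49 + 4961/24300·324/121 = 1/3 ✓
b·Ac: 4961/24300·4050/4961 = 1/6 ✓; 3 stages ⇒ order 3.

3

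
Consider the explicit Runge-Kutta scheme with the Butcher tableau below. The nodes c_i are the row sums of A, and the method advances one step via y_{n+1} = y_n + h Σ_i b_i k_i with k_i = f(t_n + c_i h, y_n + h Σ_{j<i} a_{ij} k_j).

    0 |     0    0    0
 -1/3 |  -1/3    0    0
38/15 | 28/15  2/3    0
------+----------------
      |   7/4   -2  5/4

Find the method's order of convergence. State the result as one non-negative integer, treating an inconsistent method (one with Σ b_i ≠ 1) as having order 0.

1

b = (7/4, -2, 5/4)
c = (0, -1/3, 38/15)
Ac = (0, 0, -2/9)
Σ b_i: 7/4·1 + (-2)·1 + 5/4·1 = 1 ✓
b·c: (-2)·(-1/3) + 5/4·38/15 = 23/6 ≠ 1/2 ⇒ order 1.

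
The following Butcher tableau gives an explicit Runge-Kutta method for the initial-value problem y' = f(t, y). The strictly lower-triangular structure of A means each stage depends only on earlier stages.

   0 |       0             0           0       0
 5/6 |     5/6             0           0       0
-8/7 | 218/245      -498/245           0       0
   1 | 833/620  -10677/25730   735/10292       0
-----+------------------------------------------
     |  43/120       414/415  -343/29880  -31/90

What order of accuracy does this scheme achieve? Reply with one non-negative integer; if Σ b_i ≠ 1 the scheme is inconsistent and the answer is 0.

b = (43/120, 414/415, -343/29880, -31/90)
c = (0, 5/6, -8/7, 1)
Ac = (0, 0, -83/49, -53/124)
Σ b_i: 43/120·1 + 414/415·1 + (-343/29880)·1 + (-31/90)·1 = 1 ✓
b·c: 414/415·5/6 + (-343/29880)·(-8/7) + (-31/90)·1 = 1/2 ✓
b·c²: 414/415·25/36 + (-343/29880)·64/49 + (-31/90)·1 = 1/3 ✓
b·Ac: (-343/29880)·(-83/49) + (-31/90)·(-53/124) = 1/6 ✓
b·c³: 414/415·125/216 + (-343/29880)·(-512/343) + (-31/90)·1 = 1/4 ✓
b·(c∘Ac): (-343/29880)·664/343 + (-31/90)·(-53/124) = 1/8 ✓
b·Ac²: (-343/29880)·(-415/294) + (-31/90)·(-145/744) = 1/12 ✓
b·A²c: (-31/90)·(-15/124) = 1/24 ✓; 4 stages ⇒ order 4.

4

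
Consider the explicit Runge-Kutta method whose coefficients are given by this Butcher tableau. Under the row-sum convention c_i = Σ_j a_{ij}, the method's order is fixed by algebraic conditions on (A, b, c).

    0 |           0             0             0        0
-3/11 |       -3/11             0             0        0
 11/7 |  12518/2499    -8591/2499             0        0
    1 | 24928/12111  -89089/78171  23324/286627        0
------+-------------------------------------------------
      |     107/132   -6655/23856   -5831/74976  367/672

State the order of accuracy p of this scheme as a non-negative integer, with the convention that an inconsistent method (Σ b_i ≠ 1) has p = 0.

4

b = (107/132, -6655/23856, -5831/74976, 367/672)
c = (0, -3/11, 11/7, 1)
Ac = (0, 0, 781/833, 161/367)
Σ b_i: 107/132·1 + (-6655/23856)·1 + (-5831/74976)·1 + 367/672·1 = 1 ✓
b·c: (-6655/23856)·(-3/11) + (-5831/74976)·11/7 + 367/672·1 = 1/2 ✓
b·c²: (-6655/23856)·9/121 + (-5831/74976)·121/49 + 367/672·1 = 1/3 ✓
b·Ac: (-5831/74976)·781/833 + 367/672·161/367 = 1/6 ✓
b·c³: (-6655/23856)·(-27/1331) + (-5831/74976)·1331/343 + 367/672·1 = 1/4 ✓
b·(c∘Ac): (-5831/74976)·8591/5831 + 367/672·161/367 = 1/8 ✓
b·Ac²: (-5831/74976)·(-213/833) + 367/672·469/4037 = 1/12 ✓
b·A²c: 367/672·28/367 = 1/24 ✓; 4 stages ⇒ order 4.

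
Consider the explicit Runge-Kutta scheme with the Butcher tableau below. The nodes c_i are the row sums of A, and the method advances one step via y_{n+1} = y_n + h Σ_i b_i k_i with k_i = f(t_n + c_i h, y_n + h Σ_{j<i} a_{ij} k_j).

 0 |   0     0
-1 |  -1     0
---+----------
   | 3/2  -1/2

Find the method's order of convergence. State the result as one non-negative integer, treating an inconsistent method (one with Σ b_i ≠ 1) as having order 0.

2

b = (3/2, -1/2)
c = (0, -1)
Σ b_i: 3/2·1 + (-1/2)·1 = 1 ✓
b·c: (-1/2)·(-1) = 1/2 ✓; 2 stages ⇒ order 2.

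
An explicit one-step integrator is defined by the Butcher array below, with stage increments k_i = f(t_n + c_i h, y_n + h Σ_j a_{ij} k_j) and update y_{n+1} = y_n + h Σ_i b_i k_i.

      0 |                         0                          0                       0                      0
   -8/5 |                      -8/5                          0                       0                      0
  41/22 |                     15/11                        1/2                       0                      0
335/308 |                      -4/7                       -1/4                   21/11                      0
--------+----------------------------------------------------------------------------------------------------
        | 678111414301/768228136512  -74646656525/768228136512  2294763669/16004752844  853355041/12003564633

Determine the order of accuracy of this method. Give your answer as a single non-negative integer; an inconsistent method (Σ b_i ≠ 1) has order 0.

3

b = (678111414301/768228136512, -74646656525/768228136512, 2294763669/16004752844, 853355041/12003564633)
c = (0, -8/5, 41/22, 335/308)
Ac = (0, 0, -4/5, 4789/1210)
Σ b_i: 678111414301/768228136512·1 + (-74646656525/768228136512)·1 + 2294763669/16004752844·1 + 853355041/12003564633·1 = 1 ✓
b·c: (-74646656525/768228136512)·(-8/5) + 2294763669/16004752844·41/22 + 853355041/12003564633·335/308 = 1/2 ✓
b·c²: (-74646656525/768228136512)·64/25 + 2294763669/16004752844·1681/484 + 853355041/12003564633·112225/94864 = 1/3 ✓
b·Ac: 2294763669/16004752844·(-4/5) + 853355041/12003564633·4789/1210 = 1/6 ✓
b·c³: (-74646656525/768228136512)·(-512/125) + 2294763669/16004752844·68921/10648 + 853355041/12003564633·37595375/29218112 = 139752725519343/98589277519040 ≠ 1/4 ⇒ order 3.
b·(c∘Ac): 2294763669/16004752844·(-82/55) + 853355041/12003564633·320863/74536 = 487328450297/5281568438520 ≠ 1/8
b·Ac²: 2294763669/16004752844·32/25 + 853355041/12003564633·797341/133100 = 321861383245/528156843852 ≠ 1/12
b·A²c: 853355041/12003564633·(-84/55) = -2172176468/20005941055 ≠ 1/24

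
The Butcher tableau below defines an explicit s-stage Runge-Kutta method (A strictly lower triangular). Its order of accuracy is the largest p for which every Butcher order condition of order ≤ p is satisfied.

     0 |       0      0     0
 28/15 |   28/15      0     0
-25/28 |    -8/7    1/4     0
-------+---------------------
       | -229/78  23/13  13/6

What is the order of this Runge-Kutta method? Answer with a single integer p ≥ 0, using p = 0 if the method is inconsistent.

b = (-229/78, 23/13, 13/6)
c = (0, 28/15, -25/28)
Ac = (0, 0, 7/15)
Σ b_i: (-229/78)·1 + 23/13·1 + 13/6·1 = 1 ✓
b·c: 23/13·28/15 + 13/6·(-25/28) = 14939/10920 ≠ 1/2 ⇒ order 1.

1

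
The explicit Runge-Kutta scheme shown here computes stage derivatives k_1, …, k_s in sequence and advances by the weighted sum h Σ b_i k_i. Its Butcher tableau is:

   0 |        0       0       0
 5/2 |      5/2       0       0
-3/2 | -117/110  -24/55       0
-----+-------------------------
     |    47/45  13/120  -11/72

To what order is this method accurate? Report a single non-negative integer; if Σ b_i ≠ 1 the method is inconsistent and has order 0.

3

b = (47/45, 13/120, -11/72)
c = (0, 5/2, -3/2)
Ac = (0, 0, -12/11)
Σ b_i: 47/45·1 + 13/120·1 + (-11/72)·1 = 1 ✓
b·c: 13/120·5/2 + (-11/72)·(-3/2) = 1/2 ✓
b·c²: 13/120·25/4 + (-11/72)·9/4 = 1/3 ✓
b·Ac: (-11/72)·(-12/11) = 1/6 ✓; 3 stages ⇒ order 3.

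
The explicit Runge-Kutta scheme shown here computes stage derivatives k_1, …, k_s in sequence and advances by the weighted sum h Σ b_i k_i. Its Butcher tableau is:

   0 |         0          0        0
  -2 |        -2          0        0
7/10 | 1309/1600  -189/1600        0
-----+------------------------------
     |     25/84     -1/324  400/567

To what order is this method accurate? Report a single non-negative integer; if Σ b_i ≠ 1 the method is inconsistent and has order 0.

3

b = (25/84, -1/324, 400/567)
c = (0, -2, 7/10)
Ac = (0, 0, 189/800)
Σ b_i: 25/84·1 + (-1/324)·1 + 400/567·1 = 1 ✓
b·c: (-1/324)·(-2) + 400/567·7/10 = 1/2 ✓
b·c²: (-1/324)·4 + 400/567·49/100 = 1/3 ✓
b·Ac: 400/567·189/800 = 1/6 ✓; 3 stages ⇒ order 3.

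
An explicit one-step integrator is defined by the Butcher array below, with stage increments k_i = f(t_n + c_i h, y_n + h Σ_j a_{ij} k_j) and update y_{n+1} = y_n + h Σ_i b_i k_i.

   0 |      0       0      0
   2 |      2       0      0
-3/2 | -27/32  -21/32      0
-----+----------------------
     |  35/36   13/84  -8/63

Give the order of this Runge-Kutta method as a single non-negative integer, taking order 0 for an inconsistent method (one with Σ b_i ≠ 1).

3

b = (35/36, 13/84, -8/63)
c = (0, 2, -3/2)
Ac = (0, 0, -21/16)
Σ b_i: 35/36·1 + 13/84·1 + (-8/63)·1 = 1 ✓
b·c: 13/84·2 + (-8/63)·(-3/2) = 1/2 ✓
b·c²: 13/84·4 + (-8/63)·9/4 = 1/3 ✓
b·Ac: (-8/63)·(-21/16) = 1/6 ✓; 3 stages ⇒ order 3.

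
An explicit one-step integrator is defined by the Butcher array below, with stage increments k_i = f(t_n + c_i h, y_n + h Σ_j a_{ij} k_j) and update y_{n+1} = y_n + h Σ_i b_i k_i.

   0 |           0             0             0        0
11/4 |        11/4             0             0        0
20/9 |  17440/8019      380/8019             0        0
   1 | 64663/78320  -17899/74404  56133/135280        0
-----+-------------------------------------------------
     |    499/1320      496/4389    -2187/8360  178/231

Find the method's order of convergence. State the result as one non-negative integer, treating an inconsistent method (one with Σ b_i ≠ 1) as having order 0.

4

b = (499/1320, 496/4389, -2187/8360, 178/231)
c = (0, 11/4, 20/9, 1)
Ac = (0, 0, 95/729, 371/1424)
Σ b_i: 499/1320·1 + 496/4389·1 + (-2187/8360)·1 + 178/231·1 = 1 ✓
b·c: 496/4389·11/4 + (-2187/8360)·20/9 + 178/231·1 = 1/2 ✓
b·c²: 496/4389·121/16 + (-2187/8360)·400/81 + 178/231·1 = 1/3 ✓
b·Ac: (-2187/8360)·95/729 + 178/231·371/1424 = 1/6 ✓
b·c³: 496/4389·1331/64 + (-2187/8360)·8000/729 + 178/231·1 = 1/4 ✓
b·(c∘Ac): (-2187/8360)·1900/6561 + 178/231·371/1424 = 1/8 ✓
b·Ac²: (-2187/8360)·1045/2916 + 178/231·1309/5696 = 1/12 ✓
b·A²c: 178/231·77/1424 = 1/24 ✓; 4 stages ⇒ order 4.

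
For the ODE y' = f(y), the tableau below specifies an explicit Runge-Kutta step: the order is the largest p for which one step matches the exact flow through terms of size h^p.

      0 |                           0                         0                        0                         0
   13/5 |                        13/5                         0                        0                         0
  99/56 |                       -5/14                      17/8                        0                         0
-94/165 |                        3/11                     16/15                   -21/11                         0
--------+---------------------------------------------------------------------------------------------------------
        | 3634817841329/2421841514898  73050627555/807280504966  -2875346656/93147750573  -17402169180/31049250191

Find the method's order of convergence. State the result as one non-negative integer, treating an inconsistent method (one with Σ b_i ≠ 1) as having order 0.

b = (3634817841329/2421841514898, 73050627555/807280504966, -2875346656/93147750573, -17402169180/31049250191)
c = (0, 13/5, 99/56, -94/165)
Ac = (0, 0, 221/40, -361/600)
Σ b_i: 3634817841329/2421841514898·1 + 73050627555/807280504966·1 + (-2875346656/93147750573)·1 + (-17402169180/31049250191)·1 = 1 ✓
b·c: 73050627555/807280504966·13/5 + (-2875346656/93147750573)·99/56 + (-17402169180/31049250191)·(-94/165) = 1/2 ✓
b·c²: 73050627555/807280504966·169/25 + (-2875346656/93147750573)·9801/3136 + (-17402169180/31049250191)·8836/27225 = 1/3 ✓
b·Ac: (-2875346656/93147750573)·221/40 + (-17402169180/31049250191)·(-361/600) = 1/6 ✓
b·c³: 73050627555/807280504966·2197/125 + (-2875346656/93147750573)·970299/175616 + (-17402169180/31049250191)·(-830584/4492125) = 13112753176742147/8606852152945200 ≠ 1/4 ⇒ order 3.
b·(c∘Ac): (-2875346656/93147750573)·21879/2240 + (-17402169180/31049250191)·16967/49500 = -2298969751837/4657387528650 ≠ 1/8
b·Ac²: (-2875346656/93147750573)·2873/200 + (-17402169180/31049250191)·209017/168000 = -59503930594487/52162740320880 ≠ 1/12
b·A²c: (-17402169180/31049250191)·(-4641/440) = 367106668929/62098500382 ≠ 1/24

3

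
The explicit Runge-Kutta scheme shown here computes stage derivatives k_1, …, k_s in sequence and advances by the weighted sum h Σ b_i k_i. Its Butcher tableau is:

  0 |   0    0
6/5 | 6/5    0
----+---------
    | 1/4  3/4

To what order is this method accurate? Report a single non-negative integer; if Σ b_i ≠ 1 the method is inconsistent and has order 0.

b = (1/4, 3/4)
c = (0, 6/5)
Σ b_i: 1/4·1 + 3/4·1 = 1 ✓
b·c: 3/4·6/5 = 9/10 ≠ 1/2 ⇒ order 1.

1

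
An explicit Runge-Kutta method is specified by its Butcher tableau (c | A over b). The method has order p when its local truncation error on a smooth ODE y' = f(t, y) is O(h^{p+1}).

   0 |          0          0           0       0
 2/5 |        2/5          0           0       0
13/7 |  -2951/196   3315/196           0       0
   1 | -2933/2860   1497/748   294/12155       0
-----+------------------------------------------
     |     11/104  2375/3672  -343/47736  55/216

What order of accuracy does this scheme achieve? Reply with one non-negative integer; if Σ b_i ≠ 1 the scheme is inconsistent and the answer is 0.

b = (11/104, 2375/3672, -343/47736, 55/216)
c = (0, 2/5, 13/7, 1)
Ac = (0, 0, 663/98, 93/110)
Σ b_i: 11/104·1 + 2375/3672·1 + (-343/47736)·1 + 55/216·1 = 1 ✓
b·c: 2375/3672·2/5 + (-343/47736)·13/7 + 55/216·1 = 1/2 ✓
b·c²: 2375/3672·4/25 + (-343/47736)·169/49 + 55/216·1 = 1/3 ✓
b·Ac: (-343/47736)·663/98 + 55/216·93/110 = 1/6 ✓
b·c³: 2375/3672·8/125 + (-343/47736)·2197/343 + 55/216·1 = 1/4 ✓
b·(c∘Ac): (-343/47736)·8619/686 + 55/216·93/110 = 1/8 ✓
b·Ac²: (-343/47736)·663/245 + 55/216·111/275 = 1/12 ✓
b·A²c: 55/216·9/55 = 1/24 ✓; 4 stages ⇒ order 4.

4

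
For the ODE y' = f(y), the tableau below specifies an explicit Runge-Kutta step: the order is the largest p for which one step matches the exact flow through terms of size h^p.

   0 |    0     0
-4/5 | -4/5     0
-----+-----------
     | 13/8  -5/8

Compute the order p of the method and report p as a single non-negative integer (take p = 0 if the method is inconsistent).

2

b = (13/8, -5/8)
c = (0, -4/5)
Σ b_i: 13/8·1 + (-5/8)·1 = 1 ✓
b·c: (-5/8)·(-4/5) = 1/2 ✓; 2 stages ⇒ order 2.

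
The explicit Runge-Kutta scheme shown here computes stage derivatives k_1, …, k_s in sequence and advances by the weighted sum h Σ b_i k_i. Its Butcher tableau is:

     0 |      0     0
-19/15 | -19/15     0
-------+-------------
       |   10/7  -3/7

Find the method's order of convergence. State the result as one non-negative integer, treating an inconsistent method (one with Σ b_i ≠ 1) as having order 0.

1

b = (10/7, -3/7)
c = (0, -19/15)
Σ b_i: 10/7·1 + (-3/7)·1 = 1 ✓
b·c: (-3/7)·(-19/15) = 19/35 ≠ 1/2 ⇒ order 1.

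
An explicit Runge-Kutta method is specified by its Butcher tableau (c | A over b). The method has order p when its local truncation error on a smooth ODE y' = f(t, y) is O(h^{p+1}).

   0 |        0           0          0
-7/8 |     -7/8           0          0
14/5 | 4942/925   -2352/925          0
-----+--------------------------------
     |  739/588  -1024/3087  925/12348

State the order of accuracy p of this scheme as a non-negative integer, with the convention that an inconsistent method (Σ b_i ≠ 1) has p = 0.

3

b = (739/588, -1024/3087, 925/12348)
c = (0, -7/8, 14/5)
Ac = (0, 0, 2058/925)
Σ b_i: 739/588·1 + (-1024/3087)·1 + 925/12348·1 = 1 ✓
b·c: (-1024/3087)·(-7/8) + 925/12348·14/5 = 1/2 ✓
b·c²: (-1024/3087)·49/64 + 925/12348·196/25 = 1/3 ✓
b·Ac: 925/12348·2058/925 = 1/6 ✓; 3 stages ⇒ order 3.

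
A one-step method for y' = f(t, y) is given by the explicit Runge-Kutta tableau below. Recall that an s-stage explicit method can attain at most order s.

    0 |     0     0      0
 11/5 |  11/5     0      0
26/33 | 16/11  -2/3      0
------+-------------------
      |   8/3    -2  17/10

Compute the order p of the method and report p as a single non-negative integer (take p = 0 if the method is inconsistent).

b = (8/3, -2, 17/10)
c = (0, 11/5, 26/33)
Ac = (0, 0, -22/15)
Σ b_i: 8/3·1 + (-2)·1 + 17/10·1 = 71/30 ≠ 1 ⇒ order 0.

0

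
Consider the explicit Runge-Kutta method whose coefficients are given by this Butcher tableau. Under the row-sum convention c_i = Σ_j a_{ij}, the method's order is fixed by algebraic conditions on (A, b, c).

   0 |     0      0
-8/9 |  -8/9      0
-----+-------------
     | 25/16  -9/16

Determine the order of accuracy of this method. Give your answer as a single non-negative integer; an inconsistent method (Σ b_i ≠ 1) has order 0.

b = (25/16, -9/16)
c = (0, -8/9)
Σ b_i: 25/16·1 + (-9/16)·1 = 1 ✓
b·c: (-9/16)·(-8/9) = 1/2 ✓; 2 stages ⇒ order 2.

2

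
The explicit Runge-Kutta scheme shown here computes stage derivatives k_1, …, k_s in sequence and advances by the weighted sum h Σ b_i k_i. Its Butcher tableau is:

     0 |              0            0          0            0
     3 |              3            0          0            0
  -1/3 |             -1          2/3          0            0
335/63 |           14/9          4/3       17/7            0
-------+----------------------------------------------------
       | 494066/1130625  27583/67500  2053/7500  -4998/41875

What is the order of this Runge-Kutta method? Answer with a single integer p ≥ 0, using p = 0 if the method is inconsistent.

b = (494066/1130625, 27583/67500, 2053/7500, -4998/41875)
c = (0, 3, -1/3, 335/63)
Ac = (0, 0, 2, 67/21)
Σ b_i: 494066/1130625·1 + 27583/67500·1 + 2053/7500·1 + (-4998/41875)·1 = 1 ✓
b·c: 27583/67500·3 + 2053/7500·(-1/3) + (-4998/41875)·335/63 = 1/2 ✓
b·c²: 27583/67500·9 + 2053/7500·1/9 + (-4998/41875)·112225/3969 = 1/3 ✓
b·Ac: 2053/7500·2 + (-4998/41875)·67/21 = 1/6 ✓
b·c³: 27583/67500·27 + 2053/7500·(-1/27) + (-4998/41875)·37595375/250047 = -2943743/425250 ≠ 1/4 ⇒ order 3.
b·(c∘Ac): 2053/7500·(-2/3) + (-4998/41875)·22445/1323 = -24833/11250 ≠ 1/8
b·Ac²: 2053/7500·6 + (-4998/41875)·773/63 = 8941/50250 ≠ 1/12
b·A²c: (-4998/41875)·34/7 = -24276/41875 ≠ 1/24

3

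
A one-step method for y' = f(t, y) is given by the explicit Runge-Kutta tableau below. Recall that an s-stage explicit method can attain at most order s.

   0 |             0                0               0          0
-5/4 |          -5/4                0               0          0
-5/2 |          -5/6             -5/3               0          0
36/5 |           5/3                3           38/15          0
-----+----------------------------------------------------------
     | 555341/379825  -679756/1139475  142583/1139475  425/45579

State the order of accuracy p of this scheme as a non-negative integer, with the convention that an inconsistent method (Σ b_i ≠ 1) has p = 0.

b = (555341/379825, -679756/1139475, 142583/1139475, 425/45579)
c = (0, -5/4, -5/2, 36/5)
Ac = (0, 0, 25/12, -121/12)
Σ b_i: 555341/379825·1 + (-679756/1139475)·1 + 142583/1139475·1 + 425/45579·1 = 1 ✓
b·c: (-679756/1139475)·(-5/4) + 142583/1139475·(-5/2) + 425/45579·36/5 = 1/2 ✓
b·c²: (-679756/1139475)·25/16 + 142583/1139475·25/4 + 425/45579·1296/25 = 1/3 ✓
b·Ac: 142583/1139475·25/12 + 425/45579·(-121/12) = 1/6 ✓
b·c³: (-679756/1139475)·(-125/64) + 142583/1139475·(-125/8) + 425/45579·46656/125 = 3269919/1215440 ≠ 1/4 ⇒ order 3.
b·(c∘Ac): 142583/1139475·(-125/24) + 425/45579·(-363/5) = -1453435/1093896 ≠ 1/8
b·Ac²: 142583/1139475·(-125/48) + 425/45579·985/48 = -147145/1093896 ≠ 1/12
b·A²c: 425/45579·95/18 = 40375/820422 ≠ 1/24

3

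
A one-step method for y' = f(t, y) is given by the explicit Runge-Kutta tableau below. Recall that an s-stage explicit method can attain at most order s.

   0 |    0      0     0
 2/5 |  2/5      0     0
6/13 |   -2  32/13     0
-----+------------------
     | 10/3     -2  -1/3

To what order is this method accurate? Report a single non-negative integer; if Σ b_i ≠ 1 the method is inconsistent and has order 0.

1

b = (10/3, -2, -1/3)
c = (0, 2/5, 6/13)
Ac = (0, 0, 64/65)
Σ b_i: 10/3·1 + (-2)·1 + (-1/3)·1 = 1 ✓
b·c: (-2)·2/5 + (-1/3)·6/13 = -62/65 ≠ 1/2 ⇒ order 1.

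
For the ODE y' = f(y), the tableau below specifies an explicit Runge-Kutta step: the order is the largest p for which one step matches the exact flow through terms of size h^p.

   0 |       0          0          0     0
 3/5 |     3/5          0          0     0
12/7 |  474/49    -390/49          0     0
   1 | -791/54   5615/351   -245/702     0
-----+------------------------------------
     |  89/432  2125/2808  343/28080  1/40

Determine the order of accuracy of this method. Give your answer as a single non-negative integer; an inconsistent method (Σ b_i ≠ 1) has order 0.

b = (89/432, 2125/2808, 343/28080, 1/40)
c = (0, 3/5, 12/7, 1)
Ac = (0, 0, -234/49, 9)
Σ b_i: 89/432·1 + 2125/2808·1 + 343/28080·1 + 1/40·1 = 1 ✓
b·c: 2125/2808·3/5 + 343/28080·12/7 + 1/40·1 = 1/2 ✓
b·c²: 2125/2808·9/25 + 343/28080·144/49 + 1/40·1 = 1/3 ✓
b·Ac: 343/28080·(-234/49) + 1/40·9 = 1/6 ✓
b·c³: 2125/2808·27/125 + 343/28080·1728/343 + 1/40·1 = 1/4 ✓
b·(c∘Ac): 343/28080·(-2808/343) + 1/40·9 = 1/8 ✓
b·Ac²: 343/28080·(-702/245) + 1/40·71/15 = 1/12 ✓
b·A²c: 1/40·5/3 = 1/24 ✓; 4 stages ⇒ order 4.

4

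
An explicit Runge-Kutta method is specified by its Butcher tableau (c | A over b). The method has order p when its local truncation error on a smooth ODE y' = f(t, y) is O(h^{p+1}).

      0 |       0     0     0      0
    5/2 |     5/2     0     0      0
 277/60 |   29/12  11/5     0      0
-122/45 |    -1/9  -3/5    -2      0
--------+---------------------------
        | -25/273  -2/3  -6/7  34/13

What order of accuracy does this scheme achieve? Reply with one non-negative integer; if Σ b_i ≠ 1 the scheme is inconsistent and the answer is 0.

1

b = (-25/273, -2/3, -6/7, 34/13)
c = (0, 5/2, 277/60, -122/45)
Ac = (0, 0, 11/2, -161/15)
Σ b_i: (-25/273)·1 + (-2/3)·1 + (-6/7)·1 + 34/13·1 = 1 ✓
b·c: (-2/3)·5/2 + (-6/7)·277/60 + 34/13·(-122/45) = -104131/8190 ≠ 1/2 ⇒ order 1.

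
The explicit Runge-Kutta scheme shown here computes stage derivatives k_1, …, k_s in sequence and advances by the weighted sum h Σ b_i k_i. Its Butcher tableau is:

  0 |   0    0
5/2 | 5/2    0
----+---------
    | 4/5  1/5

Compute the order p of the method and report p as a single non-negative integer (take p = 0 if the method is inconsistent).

2

b = (4/5, 1/5)
c = (0, 5/2)
Σ b_i: 4/5·1 + 1/5·1 = 1 ✓
b·c: 1/5·5/2 = 1/2 ✓; 2 stages ⇒ order 2.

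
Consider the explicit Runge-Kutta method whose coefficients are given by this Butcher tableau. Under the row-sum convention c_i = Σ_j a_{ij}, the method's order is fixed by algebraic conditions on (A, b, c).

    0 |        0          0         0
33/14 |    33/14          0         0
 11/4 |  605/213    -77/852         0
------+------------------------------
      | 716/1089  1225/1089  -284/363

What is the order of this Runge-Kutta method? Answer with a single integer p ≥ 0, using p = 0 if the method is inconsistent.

3

b = (716/1089, 1225/1089, -284/363)
c = (0, 33/14, 11/4)
Ac = (0, 0, -121/568)
Σ b_i: 716/1089·1 + 1225/1089·1 + (-284/363)·1 = 1 ✓
b·c: 1225/1089·33/14 + (-284/363)·11/4 = 1/2 ✓
b·c²: 1225/1089·1089/196 + (-284/363)·121/16 = 1/3 ✓
b·Ac: (-284/363)·(-121/568) = 1/6 ✓; 3 stages ⇒ order 3.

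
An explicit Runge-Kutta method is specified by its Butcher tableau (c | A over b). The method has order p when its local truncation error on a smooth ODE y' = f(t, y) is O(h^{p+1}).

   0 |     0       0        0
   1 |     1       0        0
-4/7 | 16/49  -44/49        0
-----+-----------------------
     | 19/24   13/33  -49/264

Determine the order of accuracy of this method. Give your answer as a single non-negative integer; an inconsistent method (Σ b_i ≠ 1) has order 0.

3

b = (19/24, 13/33, -49/264)
c = (0, 1, -4/7)
Ac = (0, 0, -44/49)
Σ b_i: 19/24·1 + 13/33·1 + (-49/264)·1 = 1 ✓
b·c: 13/33·1 + (-49/264)·(-4/7) = 1/2 ✓
b·c²: 13/33·1 + (-49/264)·16/49 = 1/3 ✓
b·Ac: (-49/264)·(-44/49) = 1/6 ✓; 3 stages ⇒ order 3.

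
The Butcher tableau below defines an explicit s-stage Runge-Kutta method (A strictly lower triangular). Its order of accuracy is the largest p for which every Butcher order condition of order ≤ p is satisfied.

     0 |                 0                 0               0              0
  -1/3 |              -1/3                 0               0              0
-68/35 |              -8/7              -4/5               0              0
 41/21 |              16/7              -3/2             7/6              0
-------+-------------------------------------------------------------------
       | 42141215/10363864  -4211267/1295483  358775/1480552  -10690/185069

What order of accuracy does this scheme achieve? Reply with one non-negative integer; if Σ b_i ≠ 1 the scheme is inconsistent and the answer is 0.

3

b = (42141215/10363864, -4211267/1295483, 358775/1480552, -10690/185069)
c = (0, -1/3, -68/35, 41/21)
Ac = (0, 0, 4/15, -53/30)
Σ b_i: 42141215/10363864·1 + (-4211267/1295483)·1 + 358775/1480552·1 + (-10690/185069)·1 = 1 ✓
b·c: (-4211267/1295483)·(-1/3) + 358775/1480552·(-68/35) + (-10690/185069)·41/21 = 1/2 ✓
b·c²: (-4211267/1295483)·1/9 + 358775/1480552·4624/1225 + (-10690/185069)·1681/441 = 1/3 ✓
b·Ac: 358775/1480552·4/15 + (-10690/185069)·(-53/30) = 1/6 ✓
b·c³: (-4211267/1295483)·(-1/27) + 358775/1480552·(-314432/42875) + (-10690/185069)·68921/9261 = -662276409/317393335 ≠ 1/4 ⇒ order 3.
b·(c∘Ac): 358775/1480552·(-272/525) + (-10690/185069)·(-2173/630) = 859135/11659347 ≠ 1/8
b·Ac²: 358775/1480552·(-4/45) + (-10690/185069)·1483/350 = -31047311/116593470 ≠ 1/12
b·A²c: (-10690/185069)·14/45 = -29932/1665621 ≠ 1/24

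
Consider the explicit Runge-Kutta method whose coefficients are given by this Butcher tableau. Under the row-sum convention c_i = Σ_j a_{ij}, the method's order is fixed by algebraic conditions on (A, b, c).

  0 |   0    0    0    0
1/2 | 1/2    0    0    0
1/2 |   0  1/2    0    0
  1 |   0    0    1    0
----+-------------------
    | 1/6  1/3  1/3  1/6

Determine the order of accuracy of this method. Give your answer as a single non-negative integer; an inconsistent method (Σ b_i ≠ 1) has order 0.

4

b = (1/6, 1/3, 1/3, 1/6)
c = (0, 1/2, 1/2, 1)
Ac = (0, 0, 1/4, 1/2)
Σ b_i: 1/6·1 + 1/3·1 + 1/3·1 + 1/6·1 = 1 ✓
b·c: 1/3·1/2 + 1/3·1/2 + 1/6·1 = 1/2 ✓
b·c²: 1/3·1/4 + 1/3·1/4 + 1/6·1 = 1/3 ✓
b·Ac: 1/3·1/4 + 1/6·1/2 = 1/6 ✓
b·c³: 1/3·1/8 + 1/3·1/8 + 1/6·1 = 1/4 ✓
b·(c∘Ac): 1/3·1/8 + 1/6·1/2 = 1/8 ✓
b·Ac²: 1/3·1/8 + 1/6·1/4 = 1/12 ✓
b·A²c: 1/6·1/4 = 1/24 ✓; 4 stages ⇒ order 4.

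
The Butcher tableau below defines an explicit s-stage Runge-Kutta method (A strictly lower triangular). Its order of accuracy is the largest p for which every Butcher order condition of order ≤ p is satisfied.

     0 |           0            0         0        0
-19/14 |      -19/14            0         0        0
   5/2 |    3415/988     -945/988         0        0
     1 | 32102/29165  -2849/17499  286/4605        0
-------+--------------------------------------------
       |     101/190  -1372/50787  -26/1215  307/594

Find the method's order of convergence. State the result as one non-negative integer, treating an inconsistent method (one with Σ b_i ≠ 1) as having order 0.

b = (101/190, -1372/50787, -26/1215, 307/594)
c = (0, -19/14, 5/2, 1)
Ac = (0, 0, 135/104, 231/614)
Σ b_i: 101/190·1 + (-1372/50787)·1 + (-26/1215)·1 + 307/594·1 = 1 ✓
b·c: (-1372/50787)·(-19/14) + (-26/1215)·5/2 + 307/594·1 = 1/2 ✓
b·c²: (-1372/50787)·361/196 + (-26/1215)·25/4 + 307/594·1 = 1/3 ✓
b·Ac: (-26/1215)·135/104 + 307/594·231/614 = 1/6 ✓
b·c³: (-1372/50787)·(-6859/2744) + (-26/1215)·125/8 + 307/594·1 = 1/4 ✓
b·(c∘Ac): (-26/1215)·675/208 + 307/594·231/614 = 1/8 ✓
b·Ac²: (-26/1215)·(-2565/1456) + 307/594·759/8596 = 1/12 ✓
b·A²c: 307/594·99/1228 = 1/24 ✓; 4 stages ⇒ order 4.

4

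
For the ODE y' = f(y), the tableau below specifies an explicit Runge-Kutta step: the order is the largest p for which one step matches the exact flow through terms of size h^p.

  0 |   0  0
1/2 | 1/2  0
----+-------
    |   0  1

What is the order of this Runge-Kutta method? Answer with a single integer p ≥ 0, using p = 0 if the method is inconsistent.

b = (0, 1)
c = (0, 1/2)
Σ b_i: 1·1 = 1 ✓
b·c: 1·1/2 = 1/2 ✓; 2 stages ⇒ order 2.

2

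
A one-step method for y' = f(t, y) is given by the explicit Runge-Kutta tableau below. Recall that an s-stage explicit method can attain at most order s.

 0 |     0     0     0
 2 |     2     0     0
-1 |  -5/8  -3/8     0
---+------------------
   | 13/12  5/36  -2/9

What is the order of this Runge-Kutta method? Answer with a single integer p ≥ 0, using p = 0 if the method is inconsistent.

b = (13/12, 5/36, -2/9)
c = (0, 2, -1)
Ac = (0, 0, -3/4)
Σ b_i: 13/12·1 + 5/36·1 + (-2/9)·1 = 1 ✓
b·c: 5/36·2 + (-2/9)·(-1) = 1/2 ✓
b·c²: 5/36·4 + (-2/9)·1 = 1/3 ✓
b·Ac: (-2/9)·(-3/4) = 1/6 ✓; 3 stages ⇒ order 3.

3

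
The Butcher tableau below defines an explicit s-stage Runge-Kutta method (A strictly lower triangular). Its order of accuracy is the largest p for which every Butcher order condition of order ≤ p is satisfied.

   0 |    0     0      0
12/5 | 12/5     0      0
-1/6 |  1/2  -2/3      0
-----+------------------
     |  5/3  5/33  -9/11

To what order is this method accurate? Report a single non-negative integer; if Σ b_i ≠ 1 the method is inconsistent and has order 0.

b = (5/3, 5/33, -9/11)
c = (0, 12/5, -1/6)
Ac = (0, 0, -8/5)
Σ b_i: 5/3·1 + 5/33·1 + (-9/11)·1 = 1 ✓
b·c: 5/33·12/5 + (-9/11)·(-1/6) = 1/2 ✓
b·c²: 5/33·144/25 + (-9/11)·1/36 = 17/20 ≠ 1/3 ⇒ order 2.
b·Ac: (-9/11)·(-8/5) = 72/55 ≠ 1/6

2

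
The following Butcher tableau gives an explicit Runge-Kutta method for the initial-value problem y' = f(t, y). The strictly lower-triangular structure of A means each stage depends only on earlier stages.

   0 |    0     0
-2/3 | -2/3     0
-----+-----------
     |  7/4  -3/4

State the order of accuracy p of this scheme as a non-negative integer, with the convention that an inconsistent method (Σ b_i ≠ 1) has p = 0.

b = (7/4, -3/4)
c = (0, -2/3)
Σ b_i: 7/4·1 + (-3/4)·1 = 1 ✓
b·c: (-3/4)·(-2/3) = 1/2 ✓; 2 stages ⇒ order 2.

2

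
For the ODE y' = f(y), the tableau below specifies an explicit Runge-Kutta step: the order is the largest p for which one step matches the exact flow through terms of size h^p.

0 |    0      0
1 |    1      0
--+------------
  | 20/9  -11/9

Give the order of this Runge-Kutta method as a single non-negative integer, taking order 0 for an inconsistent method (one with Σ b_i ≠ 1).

1

b = (20/9, -11/9)
c = (0, 1)
Σ b_i: 20/9·1 + (-11/9)·1 = 1 ✓
b·c: (-11/9)·1 = -11/9 ≠ 1/2 ⇒ order 1.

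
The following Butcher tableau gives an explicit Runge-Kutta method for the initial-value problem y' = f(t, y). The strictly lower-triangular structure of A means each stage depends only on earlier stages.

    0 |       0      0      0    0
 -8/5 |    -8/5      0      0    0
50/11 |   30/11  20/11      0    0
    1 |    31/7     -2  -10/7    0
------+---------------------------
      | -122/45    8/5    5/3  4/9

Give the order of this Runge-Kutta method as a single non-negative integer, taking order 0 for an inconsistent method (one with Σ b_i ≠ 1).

1

b = (-122/45, 8/5, 5/3, 4/9)
c = (0, -8/5, 50/11, 1)
Ac = (0, 0, -32/11, -1268/385)
Σ b_i: (-122/45)·1 + 8/5·1 + 5/3·1 + 4/9·1 = 1 ✓
b·c: 8/5·(-8/5) + 5/3·50/11 + 4/9·1 = 13514/2475 ≠ 1/2 ⇒ order 1.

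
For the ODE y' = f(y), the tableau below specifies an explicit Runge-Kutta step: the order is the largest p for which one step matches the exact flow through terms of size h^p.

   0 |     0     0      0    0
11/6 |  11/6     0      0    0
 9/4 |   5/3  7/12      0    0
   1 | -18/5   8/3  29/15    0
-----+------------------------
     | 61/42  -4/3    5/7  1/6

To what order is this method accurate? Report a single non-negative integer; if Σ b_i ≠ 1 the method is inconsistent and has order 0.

1

b = (61/42, -4/3, 5/7, 1/6)
c = (0, 11/6, 9/4, 1)
Ac = (0, 0, 77/72, 1663/180)
Σ b_i: 61/42·1 + (-4/3)·1 + 5/7·1 + 1/6·1 = 1 ✓
b·c: (-4/3)·11/6 + 5/7·9/4 + 1/6·1 = -169/252 ≠ 1/2 ⇒ order 1.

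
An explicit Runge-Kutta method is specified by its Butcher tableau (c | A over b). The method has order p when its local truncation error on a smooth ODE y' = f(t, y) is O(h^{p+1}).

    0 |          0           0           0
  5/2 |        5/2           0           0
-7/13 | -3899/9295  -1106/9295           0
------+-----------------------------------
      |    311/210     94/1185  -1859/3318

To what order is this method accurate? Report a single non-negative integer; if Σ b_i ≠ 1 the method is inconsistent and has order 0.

3

b = (311/210, 94/1185, -1859/3318)
c = (0, 5/2, -7/13)
Ac = (0, 0, -553/1859)
Σ b_i: 311/210·1 + 94/1185·1 + (-1859/3318)·1 = 1 ✓
b·c: 94/1185·5/2 + (-1859/3318)·(-7/13) = 1/2 ✓
b·c²: 94/1185·25/4 + (-1859/3318)·49/169 = 1/3 ✓
b·Ac: (-1859/3318)·(-553/1859) = 1/6 ✓; 3 stages ⇒ order 3.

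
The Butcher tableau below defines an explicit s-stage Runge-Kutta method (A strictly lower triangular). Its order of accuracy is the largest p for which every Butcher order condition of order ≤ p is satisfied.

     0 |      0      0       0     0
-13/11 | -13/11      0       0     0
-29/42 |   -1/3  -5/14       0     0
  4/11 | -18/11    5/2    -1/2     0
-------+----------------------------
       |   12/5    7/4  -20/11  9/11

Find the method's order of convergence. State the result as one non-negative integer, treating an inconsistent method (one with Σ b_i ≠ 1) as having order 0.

b = (12/5, 7/4, -20/11, 9/11)
c = (0, -13/11, -29/42, 4/11)
Ac = (0, 0, 65/154, -2411/924)
Σ b_i: 12/5·1 + 7/4·1 + (-20/11)·1 + 9/11·1 = 63/20 ≠ 1 ⇒ order 0.

0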